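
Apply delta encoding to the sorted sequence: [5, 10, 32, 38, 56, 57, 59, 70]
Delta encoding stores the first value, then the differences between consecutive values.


First value: 5
Deltas:
  10 - 5 = 5
  32 - 10 = 22
  38 - 32 = 6
  56 - 38 = 18
  57 - 56 = 1
  59 - 57 = 2
  70 - 59 = 11


Delta encoded: [5, 5, 22, 6, 18, 1, 2, 11]


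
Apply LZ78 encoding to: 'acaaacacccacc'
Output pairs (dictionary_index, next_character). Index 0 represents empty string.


LZ78 encoding steps:
Dictionary: {0: ''}
Step 1: w='' (idx 0), next='a' -> output (0, 'a'), add 'a' as idx 1
Step 2: w='' (idx 0), next='c' -> output (0, 'c'), add 'c' as idx 2
Step 3: w='a' (idx 1), next='a' -> output (1, 'a'), add 'aa' as idx 3
Step 4: w='a' (idx 1), next='c' -> output (1, 'c'), add 'ac' as idx 4
Step 5: w='ac' (idx 4), next='c' -> output (4, 'c'), add 'acc' as idx 5
Step 6: w='c' (idx 2), next='a' -> output (2, 'a'), add 'ca' as idx 6
Step 7: w='c' (idx 2), next='c' -> output (2, 'c'), add 'cc' as idx 7


Encoded: [(0, 'a'), (0, 'c'), (1, 'a'), (1, 'c'), (4, 'c'), (2, 'a'), (2, 'c')]


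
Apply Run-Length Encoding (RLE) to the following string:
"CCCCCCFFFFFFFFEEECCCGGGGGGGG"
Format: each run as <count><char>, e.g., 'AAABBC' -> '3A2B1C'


Scanning runs left to right:
  i=0: run of 'C' x 6 -> '6C'
  i=6: run of 'F' x 8 -> '8F'
  i=14: run of 'E' x 3 -> '3E'
  i=17: run of 'C' x 3 -> '3C'
  i=20: run of 'G' x 8 -> '8G'

RLE = 6C8F3E3C8G


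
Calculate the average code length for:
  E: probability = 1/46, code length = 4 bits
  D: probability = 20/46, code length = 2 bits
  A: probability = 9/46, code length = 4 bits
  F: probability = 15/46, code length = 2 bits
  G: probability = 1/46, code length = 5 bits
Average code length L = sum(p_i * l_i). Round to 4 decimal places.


Weighted contributions p_i * l_i:
  E: (1/46) * 4 = 4/46
  D: (20/46) * 2 = 40/46
  A: (9/46) * 4 = 36/46
  F: (15/46) * 2 = 30/46
  G: (1/46) * 5 = 5/46
Sum = (4 + 40 + 36 + 30 + 5)/46 = 115/46

L = 115/46 = 2.5000 bits/symbol


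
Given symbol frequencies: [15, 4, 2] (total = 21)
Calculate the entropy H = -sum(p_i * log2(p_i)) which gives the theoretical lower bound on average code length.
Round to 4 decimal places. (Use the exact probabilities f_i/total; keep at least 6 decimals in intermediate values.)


Per-symbol terms -p_i * log2(p_i) with p_i = f_i/21:
  p = 15/21 = 0.714286: log2(p) = -0.485427, -p*log2(p) = 0.346733
  p = 4/21 = 0.190476: log2(p) = -2.392317, -p*log2(p) = 0.455680
  p = 2/21 = 0.095238: log2(p) = -3.392317, -p*log2(p) = 0.323078
H = 0.346733 + 0.455680 + 0.323078 = 1.125491

H = 1.1255 bits/symbol


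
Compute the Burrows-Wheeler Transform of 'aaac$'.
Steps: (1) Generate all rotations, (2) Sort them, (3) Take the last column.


Rotations (sorted):
  0: $aaac -> last char: c
  1: aaac$ -> last char: $
  2: aac$a -> last char: a
  3: ac$aa -> last char: a
  4: c$aaa -> last char: a


BWT = c$aaa


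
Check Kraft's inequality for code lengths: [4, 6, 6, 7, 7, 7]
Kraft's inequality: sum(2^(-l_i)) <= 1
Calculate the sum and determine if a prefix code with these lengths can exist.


Sum = 2^(-4) + 2^(-6) + 2^(-6) + 2^(-7) + 2^(-7) + 2^(-7)
    = 0.0625 + 0.015625 + 0.015625 + 0.0078125 + 0.0078125 + 0.0078125
    = 15/128 = 0.1171875
Since 0.1171875 <= 1, Kraft's inequality IS satisfied.
A prefix code with these lengths CAN exist.

Kraft sum = 0.1171875. Satisfied.


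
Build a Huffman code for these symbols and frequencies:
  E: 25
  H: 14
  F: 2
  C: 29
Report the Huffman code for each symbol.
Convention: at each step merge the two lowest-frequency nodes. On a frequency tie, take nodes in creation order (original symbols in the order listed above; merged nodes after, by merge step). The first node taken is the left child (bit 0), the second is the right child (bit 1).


Huffman tree construction:
Step 1: Merge F(2) + H(14) = 16
Step 2: Merge (F+H)(16) + E(25) = 41
Step 3: Merge C(29) + ((F+H)+E)(41) = 70
Read each symbol's code off the tree from the root (left child = 0, right child = 1).

Codes:
  E: 11 (length 2)
  H: 101 (length 3)
  F: 100 (length 3)
  C: 0 (length 1)
Average code length: 127/70 = 1.8143 bits/symbol


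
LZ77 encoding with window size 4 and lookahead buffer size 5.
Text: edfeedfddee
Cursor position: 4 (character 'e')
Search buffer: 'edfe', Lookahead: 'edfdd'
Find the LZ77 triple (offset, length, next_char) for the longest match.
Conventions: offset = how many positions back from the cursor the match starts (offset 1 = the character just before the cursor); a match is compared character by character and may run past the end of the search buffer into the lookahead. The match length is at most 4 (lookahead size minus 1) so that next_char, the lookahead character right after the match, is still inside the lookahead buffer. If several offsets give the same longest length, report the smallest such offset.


Try each offset into the search buffer:
  offset=1 (pos 3, char 'e'): match length 1
  offset=2 (pos 2, char 'f'): match length 0
  offset=3 (pos 1, char 'd'): match length 0
  offset=4 (pos 0, char 'e'): match length 3
Longest match has length 3 at offset 4.
next_char = character at position 4 + 3 = 7 -> 'd'

Best match: offset=4, length=3 (matching 'edf' starting at position 0)
LZ77 triple: (4, 3, 'd')


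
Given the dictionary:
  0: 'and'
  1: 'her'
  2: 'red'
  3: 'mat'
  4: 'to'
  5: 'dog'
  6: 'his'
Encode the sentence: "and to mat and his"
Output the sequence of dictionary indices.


Look up each word in the dictionary:
  'and' -> 0
  'to' -> 4
  'mat' -> 3
  'and' -> 0
  'his' -> 6

Encoded: [0, 4, 3, 0, 6]


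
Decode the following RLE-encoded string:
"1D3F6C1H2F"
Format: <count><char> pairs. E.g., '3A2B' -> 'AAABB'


Expanding each <count><char> pair:
  1D -> 'D'
  3F -> 'FFF'
  6C -> 'CCCCCC'
  1H -> 'H'
  2F -> 'FF'

Decoded = DFFFCCCCCCHFF


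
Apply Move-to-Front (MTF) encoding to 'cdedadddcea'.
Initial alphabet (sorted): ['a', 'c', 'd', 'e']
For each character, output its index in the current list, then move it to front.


MTF encoding:
'c': index 1 in ['a', 'c', 'd', 'e'] -> ['c', 'a', 'd', 'e']
'd': index 2 in ['c', 'a', 'd', 'e'] -> ['d', 'c', 'a', 'e']
'e': index 3 in ['d', 'c', 'a', 'e'] -> ['e', 'd', 'c', 'a']
'd': index 1 in ['e', 'd', 'c', 'a'] -> ['d', 'e', 'c', 'a']
'a': index 3 in ['d', 'e', 'c', 'a'] -> ['a', 'd', 'e', 'c']
'd': index 1 in ['a', 'd', 'e', 'c'] -> ['d', 'a', 'e', 'c']
'd': index 0 in ['d', 'a', 'e', 'c'] -> ['d', 'a', 'e', 'c']
'd': index 0 in ['d', 'a', 'e', 'c'] -> ['d', 'a', 'e', 'c']
'c': index 3 in ['d', 'a', 'e', 'c'] -> ['c', 'd', 'a', 'e']
'e': index 3 in ['c', 'd', 'a', 'e'] -> ['e', 'c', 'd', 'a']
'a': index 3 in ['e', 'c', 'd', 'a'] -> ['a', 'e', 'c', 'd']


Output: [1, 2, 3, 1, 3, 1, 0, 0, 3, 3, 3]


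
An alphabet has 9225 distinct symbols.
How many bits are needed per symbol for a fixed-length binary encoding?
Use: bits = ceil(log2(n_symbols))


log2(9225) = 13.1713
Bracket: 2^13 = 8192 < 9225 <= 2^14 = 16384
So ceil(log2(9225)) = 14

bits = ceil(log2(9225)) = ceil(13.1713) = 14 bits


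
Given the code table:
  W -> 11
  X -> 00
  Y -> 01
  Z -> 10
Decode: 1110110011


Decoding:
11 -> W
10 -> Z
11 -> W
00 -> X
11 -> W


Result: WZWXW


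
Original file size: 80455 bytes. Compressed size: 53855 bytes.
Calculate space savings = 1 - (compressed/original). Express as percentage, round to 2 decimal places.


ratio = compressed/original = 53855/80455 = 0.66938
savings = 1 - ratio = 1 - 0.66938 = 0.33062
as a percentage: 0.33062 * 100 = 33.06%

Space savings = 1 - 53855/80455 = 33.06%


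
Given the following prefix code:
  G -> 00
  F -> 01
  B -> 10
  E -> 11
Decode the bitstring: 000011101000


Decoding step by step:
Bits 00 -> G
Bits 00 -> G
Bits 11 -> E
Bits 10 -> B
Bits 10 -> B
Bits 00 -> G


Decoded message: GGEBBG


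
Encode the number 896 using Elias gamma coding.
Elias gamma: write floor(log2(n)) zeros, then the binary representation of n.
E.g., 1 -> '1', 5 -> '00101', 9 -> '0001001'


num_bits = floor(log2(896)) + 1 = 10
leading_zeros = num_bits - 1 = 9
binary(896) = 1110000000

Elias gamma(896) = '000000000' + '1110000000' = 0000000001110000000 (19 bits)


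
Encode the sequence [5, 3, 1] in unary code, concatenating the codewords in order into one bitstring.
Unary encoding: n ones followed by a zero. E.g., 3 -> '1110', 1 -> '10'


Encode each number as n ones followed by a terminating 0:
  5 -> 111110 (6 bits)
  3 -> 1110 (4 bits)
  1 -> 10 (2 bits)
Total length = 6 + 4 + 2 = 12 bits.

Unary([5, 3, 1]) = 111110111010 (12 bits)


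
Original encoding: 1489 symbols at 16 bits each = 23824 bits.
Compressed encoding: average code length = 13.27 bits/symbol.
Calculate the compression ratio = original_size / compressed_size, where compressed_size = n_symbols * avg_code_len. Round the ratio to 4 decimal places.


original_size = n_symbols * orig_bits = 1489 * 16 = 23824 bits
compressed_size = n_symbols * avg_code_len = 1489 * 13.27 = 19759.03 bits
ratio = original_size / compressed_size = 23824 / 19759.03 = 1.2057

Compression ratio = 1.2057


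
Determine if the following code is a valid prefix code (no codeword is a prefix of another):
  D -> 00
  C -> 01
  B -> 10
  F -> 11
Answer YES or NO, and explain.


Checking each pair (does one codeword prefix another?):
  D='00' vs C='01': no prefix
  D='00' vs B='10': no prefix
  D='00' vs F='11': no prefix
  C='01' vs D='00': no prefix
  C='01' vs B='10': no prefix
  C='01' vs F='11': no prefix
  B='10' vs D='00': no prefix
  B='10' vs C='01': no prefix
  B='10' vs F='11': no prefix
  F='11' vs D='00': no prefix
  F='11' vs C='01': no prefix
  F='11' vs B='10': no prefix
No violation found over all pairs.

YES -- this is a valid prefix code. No codeword is a prefix of any other codeword.


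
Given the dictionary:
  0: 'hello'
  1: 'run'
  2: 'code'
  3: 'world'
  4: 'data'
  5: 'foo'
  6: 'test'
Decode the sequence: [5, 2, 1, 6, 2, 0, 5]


Look up each index in the dictionary:
  5 -> 'foo'
  2 -> 'code'
  1 -> 'run'
  6 -> 'test'
  2 -> 'code'
  0 -> 'hello'
  5 -> 'foo'

Decoded: "foo code run test code hello foo"


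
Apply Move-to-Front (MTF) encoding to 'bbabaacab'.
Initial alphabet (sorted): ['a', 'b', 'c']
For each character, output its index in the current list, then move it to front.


MTF encoding:
'b': index 1 in ['a', 'b', 'c'] -> ['b', 'a', 'c']
'b': index 0 in ['b', 'a', 'c'] -> ['b', 'a', 'c']
'a': index 1 in ['b', 'a', 'c'] -> ['a', 'b', 'c']
'b': index 1 in ['a', 'b', 'c'] -> ['b', 'a', 'c']
'a': index 1 in ['b', 'a', 'c'] -> ['a', 'b', 'c']
'a': index 0 in ['a', 'b', 'c'] -> ['a', 'b', 'c']
'c': index 2 in ['a', 'b', 'c'] -> ['c', 'a', 'b']
'a': index 1 in ['c', 'a', 'b'] -> ['a', 'c', 'b']
'b': index 2 in ['a', 'c', 'b'] -> ['b', 'a', 'c']


Output: [1, 0, 1, 1, 1, 0, 2, 1, 2]


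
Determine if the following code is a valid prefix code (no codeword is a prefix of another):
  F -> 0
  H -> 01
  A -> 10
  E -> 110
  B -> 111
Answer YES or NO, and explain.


Checking each pair (does one codeword prefix another?):
  F='0' vs H='01': prefix -- VIOLATION

NO -- this is NOT a valid prefix code. F (0) is a prefix of H (01).


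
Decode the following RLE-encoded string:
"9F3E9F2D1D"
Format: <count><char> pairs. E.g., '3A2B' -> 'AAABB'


Expanding each <count><char> pair:
  9F -> 'FFFFFFFFF'
  3E -> 'EEE'
  9F -> 'FFFFFFFFF'
  2D -> 'DD'
  1D -> 'D'

Decoded = FFFFFFFFFEEEFFFFFFFFFDDD


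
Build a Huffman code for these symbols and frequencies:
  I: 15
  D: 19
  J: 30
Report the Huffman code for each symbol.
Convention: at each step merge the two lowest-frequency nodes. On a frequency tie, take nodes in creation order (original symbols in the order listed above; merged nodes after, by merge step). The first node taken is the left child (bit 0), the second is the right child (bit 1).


Huffman tree construction:
Step 1: Merge I(15) + D(19) = 34
Step 2: Merge J(30) + (I+D)(34) = 64
Read each symbol's code off the tree from the root (left child = 0, right child = 1).

Codes:
  I: 10 (length 2)
  D: 11 (length 2)
  J: 0 (length 1)
Average code length: 98/64 = 1.5313 bits/symbol


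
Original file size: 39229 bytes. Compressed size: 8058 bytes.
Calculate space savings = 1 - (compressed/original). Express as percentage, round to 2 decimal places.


ratio = compressed/original = 8058/39229 = 0.205409
savings = 1 - ratio = 1 - 0.205409 = 0.794591
as a percentage: 0.794591 * 100 = 79.46%

Space savings = 1 - 8058/39229 = 79.46%


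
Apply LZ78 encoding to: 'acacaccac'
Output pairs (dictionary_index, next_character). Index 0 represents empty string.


LZ78 encoding steps:
Dictionary: {0: ''}
Step 1: w='' (idx 0), next='a' -> output (0, 'a'), add 'a' as idx 1
Step 2: w='' (idx 0), next='c' -> output (0, 'c'), add 'c' as idx 2
Step 3: w='a' (idx 1), next='c' -> output (1, 'c'), add 'ac' as idx 3
Step 4: w='ac' (idx 3), next='c' -> output (3, 'c'), add 'acc' as idx 4
Step 5: w='ac' (idx 3), end of input -> output (3, '')


Encoded: [(0, 'a'), (0, 'c'), (1, 'c'), (3, 'c'), (3, '')]


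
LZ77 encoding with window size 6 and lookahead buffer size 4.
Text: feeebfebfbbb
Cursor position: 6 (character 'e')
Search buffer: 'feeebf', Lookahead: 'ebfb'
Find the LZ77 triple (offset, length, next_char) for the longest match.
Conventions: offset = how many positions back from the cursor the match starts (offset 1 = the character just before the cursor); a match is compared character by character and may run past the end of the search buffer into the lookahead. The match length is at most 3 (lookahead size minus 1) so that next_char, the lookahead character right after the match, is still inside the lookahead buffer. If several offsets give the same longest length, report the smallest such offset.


Try each offset into the search buffer:
  offset=1 (pos 5, char 'f'): match length 0
  offset=2 (pos 4, char 'b'): match length 0
  offset=3 (pos 3, char 'e'): match length 3
  offset=4 (pos 2, char 'e'): match length 1
  offset=5 (pos 1, char 'e'): match length 1
  offset=6 (pos 0, char 'f'): match length 0
Longest match has length 3 at offset 3.
next_char = character at position 6 + 3 = 9 -> 'b'

Best match: offset=3, length=3 (matching 'ebf' starting at position 3)
LZ77 triple: (3, 3, 'b')


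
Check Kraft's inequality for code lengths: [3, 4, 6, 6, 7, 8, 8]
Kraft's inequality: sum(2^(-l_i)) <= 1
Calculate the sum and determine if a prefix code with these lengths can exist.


Sum = 2^(-3) + 2^(-4) + 2^(-6) + 2^(-6) + 2^(-7) + 2^(-8) + 2^(-8)
    = 0.125 + 0.0625 + 0.015625 + 0.015625 + 0.0078125 + 0.00390625 + 0.00390625
    = 60/256 = 0.234375
Since 0.234375 <= 1, Kraft's inequality IS satisfied.
A prefix code with these lengths CAN exist.

Kraft sum = 0.234375. Satisfied.


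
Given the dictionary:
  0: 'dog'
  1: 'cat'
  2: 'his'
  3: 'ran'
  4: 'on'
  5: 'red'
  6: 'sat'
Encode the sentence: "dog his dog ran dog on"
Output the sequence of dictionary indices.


Look up each word in the dictionary:
  'dog' -> 0
  'his' -> 2
  'dog' -> 0
  'ran' -> 3
  'dog' -> 0
  'on' -> 4

Encoded: [0, 2, 0, 3, 0, 4]


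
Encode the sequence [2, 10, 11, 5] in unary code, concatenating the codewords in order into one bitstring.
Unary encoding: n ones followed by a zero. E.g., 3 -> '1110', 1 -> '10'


Encode each number as n ones followed by a terminating 0:
  2 -> 110 (3 bits)
  10 -> 11111111110 (11 bits)
  11 -> 111111111110 (12 bits)
  5 -> 111110 (6 bits)
Total length = 3 + 11 + 12 + 6 = 32 bits.

Unary([2, 10, 11, 5]) = 11011111111110111111111110111110 (32 bits)


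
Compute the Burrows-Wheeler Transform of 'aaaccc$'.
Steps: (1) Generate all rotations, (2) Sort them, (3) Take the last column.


Rotations (sorted):
  0: $aaaccc -> last char: c
  1: aaaccc$ -> last char: $
  2: aaccc$a -> last char: a
  3: accc$aa -> last char: a
  4: c$aaacc -> last char: c
  5: cc$aaac -> last char: c
  6: ccc$aaa -> last char: a


BWT = c$aacca


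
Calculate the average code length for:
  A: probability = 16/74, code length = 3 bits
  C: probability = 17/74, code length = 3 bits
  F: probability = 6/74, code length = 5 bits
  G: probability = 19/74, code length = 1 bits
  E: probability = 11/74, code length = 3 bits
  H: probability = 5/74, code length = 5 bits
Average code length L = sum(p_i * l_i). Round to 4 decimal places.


Weighted contributions p_i * l_i:
  A: (16/74) * 3 = 48/74
  C: (17/74) * 3 = 51/74
  F: (6/74) * 5 = 30/74
  G: (19/74) * 1 = 19/74
  E: (11/74) * 3 = 33/74
  H: (5/74) * 5 = 25/74
Sum = (48 + 51 + 30 + 19 + 33 + 25)/74 = 206/74

L = 206/74 = 2.7838 bits/symbol


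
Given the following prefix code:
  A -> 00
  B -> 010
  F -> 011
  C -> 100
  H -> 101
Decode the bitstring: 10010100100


Decoding step by step:
Bits 100 -> C
Bits 101 -> H
Bits 00 -> A
Bits 100 -> C


Decoded message: CHAC


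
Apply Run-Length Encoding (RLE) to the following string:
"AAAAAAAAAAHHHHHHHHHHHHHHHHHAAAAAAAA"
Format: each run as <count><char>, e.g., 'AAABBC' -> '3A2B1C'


Scanning runs left to right:
  i=0: run of 'A' x 10 -> '10A'
  i=10: run of 'H' x 17 -> '17H'
  i=27: run of 'A' x 8 -> '8A'

RLE = 10A17H8A


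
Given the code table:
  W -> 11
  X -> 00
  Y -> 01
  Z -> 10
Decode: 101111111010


Decoding:
10 -> Z
11 -> W
11 -> W
11 -> W
10 -> Z
10 -> Z


Result: ZWWWZZ


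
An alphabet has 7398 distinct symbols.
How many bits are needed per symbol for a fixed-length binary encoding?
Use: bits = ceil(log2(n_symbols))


log2(7398) = 12.8529
Bracket: 2^12 = 4096 < 7398 <= 2^13 = 8192
So ceil(log2(7398)) = 13

bits = ceil(log2(7398)) = ceil(12.8529) = 13 bits


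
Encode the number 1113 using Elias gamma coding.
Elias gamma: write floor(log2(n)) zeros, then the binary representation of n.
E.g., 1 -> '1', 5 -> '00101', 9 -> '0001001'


num_bits = floor(log2(1113)) + 1 = 11
leading_zeros = num_bits - 1 = 10
binary(1113) = 10001011001

Elias gamma(1113) = '0000000000' + '10001011001' = 000000000010001011001 (21 bits)


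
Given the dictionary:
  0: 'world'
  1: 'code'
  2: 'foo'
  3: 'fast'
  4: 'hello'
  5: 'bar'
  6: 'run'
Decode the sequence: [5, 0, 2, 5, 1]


Look up each index in the dictionary:
  5 -> 'bar'
  0 -> 'world'
  2 -> 'foo'
  5 -> 'bar'
  1 -> 'code'

Decoded: "bar world foo bar code"


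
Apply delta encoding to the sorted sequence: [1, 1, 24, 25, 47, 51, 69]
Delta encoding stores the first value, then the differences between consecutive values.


First value: 1
Deltas:
  1 - 1 = 0
  24 - 1 = 23
  25 - 24 = 1
  47 - 25 = 22
  51 - 47 = 4
  69 - 51 = 18


Delta encoded: [1, 0, 23, 1, 22, 4, 18]


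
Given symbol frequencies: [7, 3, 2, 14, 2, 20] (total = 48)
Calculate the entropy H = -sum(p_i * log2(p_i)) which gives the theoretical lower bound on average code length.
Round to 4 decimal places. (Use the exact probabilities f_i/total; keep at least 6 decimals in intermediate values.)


Per-symbol terms -p_i * log2(p_i) with p_i = f_i/48:
  p = 7/48 = 0.145833: log2(p) = -2.777608, -p*log2(p) = 0.405068
  p = 3/48 = 0.062500: log2(p) = -4.000000, -p*log2(p) = 0.250000
  p = 2/48 = 0.041667: log2(p) = -4.584963, -p*log2(p) = 0.191040
  p = 14/48 = 0.291667: log2(p) = -1.777608, -p*log2(p) = 0.518469
  p = 2/48 = 0.041667: log2(p) = -4.584963, -p*log2(p) = 0.191040
  p = 20/48 = 0.416667: log2(p) = -1.263034, -p*log2(p) = 0.526264
H = 0.405068 + 0.250000 + 0.191040 + 0.518469 + 0.191040 + 0.526264 = 2.081881

H = 2.0819 bits/symbol


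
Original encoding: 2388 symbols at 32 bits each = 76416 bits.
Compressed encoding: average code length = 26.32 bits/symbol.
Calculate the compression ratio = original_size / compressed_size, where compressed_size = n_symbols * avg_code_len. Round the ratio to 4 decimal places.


original_size = n_symbols * orig_bits = 2388 * 32 = 76416 bits
compressed_size = n_symbols * avg_code_len = 2388 * 26.32 = 62852.16 bits
ratio = original_size / compressed_size = 76416 / 62852.16 = 1.2158

Compression ratio = 1.2158


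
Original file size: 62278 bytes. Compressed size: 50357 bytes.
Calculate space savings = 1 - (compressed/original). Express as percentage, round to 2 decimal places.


ratio = compressed/original = 50357/62278 = 0.808584
savings = 1 - ratio = 1 - 0.808584 = 0.191416
as a percentage: 0.191416 * 100 = 19.14%

Space savings = 1 - 50357/62278 = 19.14%


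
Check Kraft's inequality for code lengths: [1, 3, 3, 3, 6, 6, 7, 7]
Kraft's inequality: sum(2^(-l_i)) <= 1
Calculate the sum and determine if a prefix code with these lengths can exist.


Sum = 2^(-1) + 2^(-3) + 2^(-3) + 2^(-3) + 2^(-6) + 2^(-6) + 2^(-7) + 2^(-7)
    = 0.5 + 0.125 + 0.125 + 0.125 + 0.015625 + 0.015625 + 0.0078125 + 0.0078125
    = 118/128 = 0.921875
Since 0.921875 <= 1, Kraft's inequality IS satisfied.
A prefix code with these lengths CAN exist.

Kraft sum = 0.921875. Satisfied.


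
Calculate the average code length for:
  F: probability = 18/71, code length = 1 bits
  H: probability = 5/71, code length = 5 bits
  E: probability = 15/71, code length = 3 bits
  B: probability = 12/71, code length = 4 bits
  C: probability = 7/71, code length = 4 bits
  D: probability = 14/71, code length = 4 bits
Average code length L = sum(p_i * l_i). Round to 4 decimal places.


Weighted contributions p_i * l_i:
  F: (18/71) * 1 = 18/71
  H: (5/71) * 5 = 25/71
  E: (15/71) * 3 = 45/71
  B: (12/71) * 4 = 48/71
  C: (7/71) * 4 = 28/71
  D: (14/71) * 4 = 56/71
Sum = (18 + 25 + 45 + 48 + 28 + 56)/71 = 220/71

L = 220/71 = 3.0986 bits/symbol


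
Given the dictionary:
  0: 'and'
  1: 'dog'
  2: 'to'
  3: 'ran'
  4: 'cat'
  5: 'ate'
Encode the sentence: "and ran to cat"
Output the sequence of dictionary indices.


Look up each word in the dictionary:
  'and' -> 0
  'ran' -> 3
  'to' -> 2
  'cat' -> 4

Encoded: [0, 3, 2, 4]


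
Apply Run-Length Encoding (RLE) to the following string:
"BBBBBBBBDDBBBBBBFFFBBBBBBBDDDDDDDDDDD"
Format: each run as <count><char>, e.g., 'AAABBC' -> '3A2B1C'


Scanning runs left to right:
  i=0: run of 'B' x 8 -> '8B'
  i=8: run of 'D' x 2 -> '2D'
  i=10: run of 'B' x 6 -> '6B'
  i=16: run of 'F' x 3 -> '3F'
  i=19: run of 'B' x 7 -> '7B'
  i=26: run of 'D' x 11 -> '11D'

RLE = 8B2D6B3F7B11D


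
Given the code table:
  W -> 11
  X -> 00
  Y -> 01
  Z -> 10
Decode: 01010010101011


Decoding:
01 -> Y
01 -> Y
00 -> X
10 -> Z
10 -> Z
10 -> Z
11 -> W


Result: YYXZZZW


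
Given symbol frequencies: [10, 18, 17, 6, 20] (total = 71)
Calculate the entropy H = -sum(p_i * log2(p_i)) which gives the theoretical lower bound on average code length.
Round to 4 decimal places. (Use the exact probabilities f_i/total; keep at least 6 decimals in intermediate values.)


Per-symbol terms -p_i * log2(p_i) with p_i = f_i/71:
  p = 10/71 = 0.140845: log2(p) = -2.827819, -p*log2(p) = 0.398284
  p = 18/71 = 0.253521: log2(p) = -1.979822, -p*log2(p) = 0.501927
  p = 17/71 = 0.239437: log2(p) = -2.062284, -p*log2(p) = 0.493786
  p = 6/71 = 0.084507: log2(p) = -3.564785, -p*log2(p) = 0.301249
  p = 20/71 = 0.281690: log2(p) = -1.827819, -p*log2(p) = 0.514879
H = 0.398284 + 0.501927 + 0.493786 + 0.301249 + 0.514879 = 2.210125

H = 2.2101 bits/symbol


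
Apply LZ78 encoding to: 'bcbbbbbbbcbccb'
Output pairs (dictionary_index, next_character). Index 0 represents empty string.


LZ78 encoding steps:
Dictionary: {0: ''}
Step 1: w='' (idx 0), next='b' -> output (0, 'b'), add 'b' as idx 1
Step 2: w='' (idx 0), next='c' -> output (0, 'c'), add 'c' as idx 2
Step 3: w='b' (idx 1), next='b' -> output (1, 'b'), add 'bb' as idx 3
Step 4: w='bb' (idx 3), next='b' -> output (3, 'b'), add 'bbb' as idx 4
Step 5: w='bb' (idx 3), next='c' -> output (3, 'c'), add 'bbc' as idx 5
Step 6: w='b' (idx 1), next='c' -> output (1, 'c'), add 'bc' as idx 6
Step 7: w='c' (idx 2), next='b' -> output (2, 'b'), add 'cb' as idx 7


Encoded: [(0, 'b'), (0, 'c'), (1, 'b'), (3, 'b'), (3, 'c'), (1, 'c'), (2, 'b')]


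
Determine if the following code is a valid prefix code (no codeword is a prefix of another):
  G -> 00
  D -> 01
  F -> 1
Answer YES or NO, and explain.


Checking each pair (does one codeword prefix another?):
  G='00' vs D='01': no prefix
  G='00' vs F='1': no prefix
  D='01' vs G='00': no prefix
  D='01' vs F='1': no prefix
  F='1' vs G='00': no prefix
  F='1' vs D='01': no prefix
No violation found over all pairs.

YES -- this is a valid prefix code. No codeword is a prefix of any other codeword.


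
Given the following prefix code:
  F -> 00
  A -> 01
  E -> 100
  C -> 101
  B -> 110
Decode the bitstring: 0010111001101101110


Decoding step by step:
Bits 00 -> F
Bits 101 -> C
Bits 110 -> B
Bits 01 -> A
Bits 101 -> C
Bits 101 -> C
Bits 110 -> B


Decoded message: FCBACCB


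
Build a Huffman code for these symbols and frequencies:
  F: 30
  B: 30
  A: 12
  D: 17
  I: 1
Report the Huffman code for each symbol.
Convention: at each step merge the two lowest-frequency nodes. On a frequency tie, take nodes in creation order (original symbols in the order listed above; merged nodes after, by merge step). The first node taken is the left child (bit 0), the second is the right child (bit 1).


Huffman tree construction:
Step 1: Merge I(1) + A(12) = 13
Step 2: Merge (I+A)(13) + D(17) = 30
Step 3: Merge F(30) + B(30) = 60
Step 4: Merge ((I+A)+D)(30) + (F+B)(60) = 90
Read each symbol's code off the tree from the root (left child = 0, right child = 1).

Codes:
  F: 10 (length 2)
  B: 11 (length 2)
  A: 001 (length 3)
  D: 01 (length 2)
  I: 000 (length 3)
Average code length: 193/90 = 2.1444 bits/symbol


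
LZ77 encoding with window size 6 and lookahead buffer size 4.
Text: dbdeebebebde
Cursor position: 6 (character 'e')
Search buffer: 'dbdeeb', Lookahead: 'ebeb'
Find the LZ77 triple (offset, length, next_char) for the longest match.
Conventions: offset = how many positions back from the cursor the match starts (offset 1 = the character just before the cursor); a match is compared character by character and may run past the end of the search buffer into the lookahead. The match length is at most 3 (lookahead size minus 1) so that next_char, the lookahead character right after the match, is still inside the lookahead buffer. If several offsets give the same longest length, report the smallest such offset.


Try each offset into the search buffer:
  offset=1 (pos 5, char 'b'): match length 0
  offset=2 (pos 4, char 'e'): match length 3
  offset=3 (pos 3, char 'e'): match length 1
  offset=4 (pos 2, char 'd'): match length 0
  offset=5 (pos 1, char 'b'): match length 0
  offset=6 (pos 0, char 'd'): match length 0
Longest match has length 3 at offset 2.
next_char = character at position 6 + 3 = 9 -> 'b'

Best match: offset=2, length=3 (matching 'ebe' starting at position 4)
LZ77 triple: (2, 3, 'b')


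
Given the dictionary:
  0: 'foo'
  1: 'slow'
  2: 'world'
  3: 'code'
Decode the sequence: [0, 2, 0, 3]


Look up each index in the dictionary:
  0 -> 'foo'
  2 -> 'world'
  0 -> 'foo'
  3 -> 'code'

Decoded: "foo world foo code"


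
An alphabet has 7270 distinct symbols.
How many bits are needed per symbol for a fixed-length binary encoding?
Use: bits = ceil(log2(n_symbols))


log2(7270) = 12.8277
Bracket: 2^12 = 4096 < 7270 <= 2^13 = 8192
So ceil(log2(7270)) = 13

bits = ceil(log2(7270)) = ceil(12.8277) = 13 bits


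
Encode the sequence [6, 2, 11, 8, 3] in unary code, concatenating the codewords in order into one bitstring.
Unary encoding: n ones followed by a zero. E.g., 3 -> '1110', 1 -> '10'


Encode each number as n ones followed by a terminating 0:
  6 -> 1111110 (7 bits)
  2 -> 110 (3 bits)
  11 -> 111111111110 (12 bits)
  8 -> 111111110 (9 bits)
  3 -> 1110 (4 bits)
Total length = 7 + 3 + 12 + 9 + 4 = 35 bits.

Unary([6, 2, 11, 8, 3]) = 11111101101111111111101111111101110 (35 bits)


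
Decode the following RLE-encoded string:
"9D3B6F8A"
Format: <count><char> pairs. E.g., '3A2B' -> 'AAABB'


Expanding each <count><char> pair:
  9D -> 'DDDDDDDDD'
  3B -> 'BBB'
  6F -> 'FFFFFF'
  8A -> 'AAAAAAAA'

Decoded = DDDDDDDDDBBBFFFFFFAAAAAAAA


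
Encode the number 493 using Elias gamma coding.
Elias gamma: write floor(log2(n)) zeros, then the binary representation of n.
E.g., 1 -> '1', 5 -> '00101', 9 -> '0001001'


num_bits = floor(log2(493)) + 1 = 9
leading_zeros = num_bits - 1 = 8
binary(493) = 111101101

Elias gamma(493) = '00000000' + '111101101' = 00000000111101101 (17 bits)


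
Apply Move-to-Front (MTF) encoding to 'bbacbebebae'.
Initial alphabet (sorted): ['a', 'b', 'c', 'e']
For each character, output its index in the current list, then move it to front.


MTF encoding:
'b': index 1 in ['a', 'b', 'c', 'e'] -> ['b', 'a', 'c', 'e']
'b': index 0 in ['b', 'a', 'c', 'e'] -> ['b', 'a', 'c', 'e']
'a': index 1 in ['b', 'a', 'c', 'e'] -> ['a', 'b', 'c', 'e']
'c': index 2 in ['a', 'b', 'c', 'e'] -> ['c', 'a', 'b', 'e']
'b': index 2 in ['c', 'a', 'b', 'e'] -> ['b', 'c', 'a', 'e']
'e': index 3 in ['b', 'c', 'a', 'e'] -> ['e', 'b', 'c', 'a']
'b': index 1 in ['e', 'b', 'c', 'a'] -> ['b', 'e', 'c', 'a']
'e': index 1 in ['b', 'e', 'c', 'a'] -> ['e', 'b', 'c', 'a']
'b': index 1 in ['e', 'b', 'c', 'a'] -> ['b', 'e', 'c', 'a']
'a': index 3 in ['b', 'e', 'c', 'a'] -> ['a', 'b', 'e', 'c']
'e': index 2 in ['a', 'b', 'e', 'c'] -> ['e', 'a', 'b', 'c']


Output: [1, 0, 1, 2, 2, 3, 1, 1, 1, 3, 2]


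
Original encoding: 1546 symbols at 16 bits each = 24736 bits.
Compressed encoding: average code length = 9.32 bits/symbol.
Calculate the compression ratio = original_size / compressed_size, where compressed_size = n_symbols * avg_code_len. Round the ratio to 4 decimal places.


original_size = n_symbols * orig_bits = 1546 * 16 = 24736 bits
compressed_size = n_symbols * avg_code_len = 1546 * 9.32 = 14408.72 bits
ratio = original_size / compressed_size = 24736 / 14408.72 = 1.7167

Compression ratio = 1.7167


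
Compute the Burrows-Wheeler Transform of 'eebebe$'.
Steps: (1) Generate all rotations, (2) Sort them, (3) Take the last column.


Rotations (sorted):
  0: $eebebe -> last char: e
  1: be$eebe -> last char: e
  2: bebe$ee -> last char: e
  3: e$eebeb -> last char: b
  4: ebe$eeb -> last char: b
  5: ebebe$e -> last char: e
  6: eebebe$ -> last char: $


BWT = eeebbe$


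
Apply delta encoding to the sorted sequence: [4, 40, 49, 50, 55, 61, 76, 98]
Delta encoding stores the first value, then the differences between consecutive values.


First value: 4
Deltas:
  40 - 4 = 36
  49 - 40 = 9
  50 - 49 = 1
  55 - 50 = 5
  61 - 55 = 6
  76 - 61 = 15
  98 - 76 = 22


Delta encoded: [4, 36, 9, 1, 5, 6, 15, 22]


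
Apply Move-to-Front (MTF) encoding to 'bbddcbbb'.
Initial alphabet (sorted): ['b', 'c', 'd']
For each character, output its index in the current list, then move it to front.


MTF encoding:
'b': index 0 in ['b', 'c', 'd'] -> ['b', 'c', 'd']
'b': index 0 in ['b', 'c', 'd'] -> ['b', 'c', 'd']
'd': index 2 in ['b', 'c', 'd'] -> ['d', 'b', 'c']
'd': index 0 in ['d', 'b', 'c'] -> ['d', 'b', 'c']
'c': index 2 in ['d', 'b', 'c'] -> ['c', 'd', 'b']
'b': index 2 in ['c', 'd', 'b'] -> ['b', 'c', 'd']
'b': index 0 in ['b', 'c', 'd'] -> ['b', 'c', 'd']
'b': index 0 in ['b', 'c', 'd'] -> ['b', 'c', 'd']


Output: [0, 0, 2, 0, 2, 2, 0, 0]


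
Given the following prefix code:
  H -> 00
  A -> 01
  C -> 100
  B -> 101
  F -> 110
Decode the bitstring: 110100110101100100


Decoding step by step:
Bits 110 -> F
Bits 100 -> C
Bits 110 -> F
Bits 101 -> B
Bits 100 -> C
Bits 100 -> C


Decoded message: FCFBCC


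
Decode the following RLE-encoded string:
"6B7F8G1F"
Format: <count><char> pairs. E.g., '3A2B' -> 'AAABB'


Expanding each <count><char> pair:
  6B -> 'BBBBBB'
  7F -> 'FFFFFFF'
  8G -> 'GGGGGGGG'
  1F -> 'F'

Decoded = BBBBBBFFFFFFFGGGGGGGGF


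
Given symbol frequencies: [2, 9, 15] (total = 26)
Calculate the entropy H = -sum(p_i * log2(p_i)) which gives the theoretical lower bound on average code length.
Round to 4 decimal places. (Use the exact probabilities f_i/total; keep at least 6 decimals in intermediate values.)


Per-symbol terms -p_i * log2(p_i) with p_i = f_i/26:
  p = 2/26 = 0.076923: log2(p) = -3.700440, -p*log2(p) = 0.284649
  p = 9/26 = 0.346154: log2(p) = -1.530515, -p*log2(p) = 0.529794
  p = 15/26 = 0.576923: log2(p) = -0.793549, -p*log2(p) = 0.457817
H = 0.284649 + 0.529794 + 0.457817 = 1.272260

H = 1.2723 bits/symbol


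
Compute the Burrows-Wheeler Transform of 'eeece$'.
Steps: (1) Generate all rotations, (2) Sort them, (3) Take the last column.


Rotations (sorted):
  0: $eeece -> last char: e
  1: ce$eee -> last char: e
  2: e$eeec -> last char: c
  3: ece$ee -> last char: e
  4: eece$e -> last char: e
  5: eeece$ -> last char: $


BWT = eecee$


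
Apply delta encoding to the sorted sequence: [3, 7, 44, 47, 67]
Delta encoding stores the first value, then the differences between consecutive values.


First value: 3
Deltas:
  7 - 3 = 4
  44 - 7 = 37
  47 - 44 = 3
  67 - 47 = 20


Delta encoded: [3, 4, 37, 3, 20]


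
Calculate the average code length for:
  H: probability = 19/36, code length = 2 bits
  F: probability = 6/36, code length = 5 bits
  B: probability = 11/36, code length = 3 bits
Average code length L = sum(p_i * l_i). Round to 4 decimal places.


Weighted contributions p_i * l_i:
  H: (19/36) * 2 = 38/36
  F: (6/36) * 5 = 30/36
  B: (11/36) * 3 = 33/36
Sum = (38 + 30 + 33)/36 = 101/36

L = 101/36 = 2.8056 bits/symbol


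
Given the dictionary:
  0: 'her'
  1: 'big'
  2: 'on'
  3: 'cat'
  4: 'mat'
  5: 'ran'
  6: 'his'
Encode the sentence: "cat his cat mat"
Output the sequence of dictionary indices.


Look up each word in the dictionary:
  'cat' -> 3
  'his' -> 6
  'cat' -> 3
  'mat' -> 4

Encoded: [3, 6, 3, 4]


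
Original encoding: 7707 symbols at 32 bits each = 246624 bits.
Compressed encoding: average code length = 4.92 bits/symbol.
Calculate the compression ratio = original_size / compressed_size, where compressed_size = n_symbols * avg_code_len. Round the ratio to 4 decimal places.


original_size = n_symbols * orig_bits = 7707 * 32 = 246624 bits
compressed_size = n_symbols * avg_code_len = 7707 * 4.92 = 37918.44 bits
ratio = original_size / compressed_size = 246624 / 37918.44 = 6.5041

Compression ratio = 6.5041


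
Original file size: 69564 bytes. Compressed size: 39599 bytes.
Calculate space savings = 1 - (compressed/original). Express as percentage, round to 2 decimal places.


ratio = compressed/original = 39599/69564 = 0.569246
savings = 1 - ratio = 1 - 0.569246 = 0.430754
as a percentage: 0.430754 * 100 = 43.08%

Space savings = 1 - 39599/69564 = 43.08%


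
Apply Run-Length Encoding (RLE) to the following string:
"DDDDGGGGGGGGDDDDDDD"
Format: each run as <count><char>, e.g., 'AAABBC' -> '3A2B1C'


Scanning runs left to right:
  i=0: run of 'D' x 4 -> '4D'
  i=4: run of 'G' x 8 -> '8G'
  i=12: run of 'D' x 7 -> '7D'

RLE = 4D8G7D


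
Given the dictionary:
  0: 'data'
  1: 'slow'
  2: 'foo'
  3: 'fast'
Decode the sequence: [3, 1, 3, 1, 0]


Look up each index in the dictionary:
  3 -> 'fast'
  1 -> 'slow'
  3 -> 'fast'
  1 -> 'slow'
  0 -> 'data'

Decoded: "fast slow fast slow data"


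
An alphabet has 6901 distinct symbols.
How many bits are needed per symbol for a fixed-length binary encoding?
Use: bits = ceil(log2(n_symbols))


log2(6901) = 12.7526
Bracket: 2^12 = 4096 < 6901 <= 2^13 = 8192
So ceil(log2(6901)) = 13

bits = ceil(log2(6901)) = ceil(12.7526) = 13 bits


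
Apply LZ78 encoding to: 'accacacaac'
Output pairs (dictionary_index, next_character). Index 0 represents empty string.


LZ78 encoding steps:
Dictionary: {0: ''}
Step 1: w='' (idx 0), next='a' -> output (0, 'a'), add 'a' as idx 1
Step 2: w='' (idx 0), next='c' -> output (0, 'c'), add 'c' as idx 2
Step 3: w='c' (idx 2), next='a' -> output (2, 'a'), add 'ca' as idx 3
Step 4: w='ca' (idx 3), next='c' -> output (3, 'c'), add 'cac' as idx 4
Step 5: w='a' (idx 1), next='a' -> output (1, 'a'), add 'aa' as idx 5
Step 6: w='c' (idx 2), end of input -> output (2, '')


Encoded: [(0, 'a'), (0, 'c'), (2, 'a'), (3, 'c'), (1, 'a'), (2, '')]


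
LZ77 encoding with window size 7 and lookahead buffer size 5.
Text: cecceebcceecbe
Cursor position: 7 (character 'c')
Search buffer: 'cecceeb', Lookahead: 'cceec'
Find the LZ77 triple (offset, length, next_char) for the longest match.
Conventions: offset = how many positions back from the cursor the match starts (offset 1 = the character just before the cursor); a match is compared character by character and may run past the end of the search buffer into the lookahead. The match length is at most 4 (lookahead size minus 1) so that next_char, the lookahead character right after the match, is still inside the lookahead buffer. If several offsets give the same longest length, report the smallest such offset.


Try each offset into the search buffer:
  offset=1 (pos 6, char 'b'): match length 0
  offset=2 (pos 5, char 'e'): match length 0
  offset=3 (pos 4, char 'e'): match length 0
  offset=4 (pos 3, char 'c'): match length 1
  offset=5 (pos 2, char 'c'): match length 4
  offset=6 (pos 1, char 'e'): match length 0
  offset=7 (pos 0, char 'c'): match length 1
Longest match has length 4 at offset 5.
next_char = character at position 7 + 4 = 11 -> 'c'

Best match: offset=5, length=4 (matching 'ccee' starting at position 2)
LZ77 triple: (5, 4, 'c')


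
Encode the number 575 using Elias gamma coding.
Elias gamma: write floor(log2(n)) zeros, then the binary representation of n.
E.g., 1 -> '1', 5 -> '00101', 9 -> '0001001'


num_bits = floor(log2(575)) + 1 = 10
leading_zeros = num_bits - 1 = 9
binary(575) = 1000111111

Elias gamma(575) = '000000000' + '1000111111' = 0000000001000111111 (19 bits)


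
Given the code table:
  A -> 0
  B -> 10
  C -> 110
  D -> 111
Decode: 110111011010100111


Decoding:
110 -> C
111 -> D
0 -> A
110 -> C
10 -> B
10 -> B
0 -> A
111 -> D


Result: CDACBBAD


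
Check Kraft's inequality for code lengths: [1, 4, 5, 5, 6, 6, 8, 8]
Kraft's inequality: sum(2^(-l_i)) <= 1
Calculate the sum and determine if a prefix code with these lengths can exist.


Sum = 2^(-1) + 2^(-4) + 2^(-5) + 2^(-5) + 2^(-6) + 2^(-6) + 2^(-8) + 2^(-8)
    = 0.5 + 0.0625 + 0.03125 + 0.03125 + 0.015625 + 0.015625 + 0.00390625 + 0.00390625
    = 170/256 = 0.6640625
Since 0.6640625 <= 1, Kraft's inequality IS satisfied.
A prefix code with these lengths CAN exist.

Kraft sum = 0.6640625. Satisfied.


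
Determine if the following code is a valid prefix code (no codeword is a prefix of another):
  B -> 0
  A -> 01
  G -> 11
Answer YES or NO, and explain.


Checking each pair (does one codeword prefix another?):
  B='0' vs A='01': prefix -- VIOLATION

NO -- this is NOT a valid prefix code. B (0) is a prefix of A (01).


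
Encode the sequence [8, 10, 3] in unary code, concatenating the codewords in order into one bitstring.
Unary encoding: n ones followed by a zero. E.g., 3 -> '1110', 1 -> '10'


Encode each number as n ones followed by a terminating 0:
  8 -> 111111110 (9 bits)
  10 -> 11111111110 (11 bits)
  3 -> 1110 (4 bits)
Total length = 9 + 11 + 4 = 24 bits.

Unary([8, 10, 3]) = 111111110111111111101110 (24 bits)


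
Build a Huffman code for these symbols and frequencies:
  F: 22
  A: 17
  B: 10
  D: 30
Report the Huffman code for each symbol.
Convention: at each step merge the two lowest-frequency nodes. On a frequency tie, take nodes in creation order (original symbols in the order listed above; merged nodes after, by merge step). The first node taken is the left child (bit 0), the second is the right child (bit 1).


Huffman tree construction:
Step 1: Merge B(10) + A(17) = 27
Step 2: Merge F(22) + (B+A)(27) = 49
Step 3: Merge D(30) + (F+(B+A))(49) = 79
Read each symbol's code off the tree from the root (left child = 0, right child = 1).

Codes:
  F: 10 (length 2)
  A: 111 (length 3)
  B: 110 (length 3)
  D: 0 (length 1)
Average code length: 155/79 = 1.9620 bits/symbol


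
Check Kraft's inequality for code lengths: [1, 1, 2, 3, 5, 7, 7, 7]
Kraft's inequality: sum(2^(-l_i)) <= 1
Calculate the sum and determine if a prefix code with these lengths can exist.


Sum = 2^(-1) + 2^(-1) + 2^(-2) + 2^(-3) + 2^(-5) + 2^(-7) + 2^(-7) + 2^(-7)
    = 0.5 + 0.5 + 0.25 + 0.125 + 0.03125 + 0.0078125 + 0.0078125 + 0.0078125
    = 183/128 = 1.4296875
Since 1.4296875 > 1, Kraft's inequality is NOT satisfied.
A prefix code with these lengths CANNOT exist.

Kraft sum = 1.4296875. Not satisfied.
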